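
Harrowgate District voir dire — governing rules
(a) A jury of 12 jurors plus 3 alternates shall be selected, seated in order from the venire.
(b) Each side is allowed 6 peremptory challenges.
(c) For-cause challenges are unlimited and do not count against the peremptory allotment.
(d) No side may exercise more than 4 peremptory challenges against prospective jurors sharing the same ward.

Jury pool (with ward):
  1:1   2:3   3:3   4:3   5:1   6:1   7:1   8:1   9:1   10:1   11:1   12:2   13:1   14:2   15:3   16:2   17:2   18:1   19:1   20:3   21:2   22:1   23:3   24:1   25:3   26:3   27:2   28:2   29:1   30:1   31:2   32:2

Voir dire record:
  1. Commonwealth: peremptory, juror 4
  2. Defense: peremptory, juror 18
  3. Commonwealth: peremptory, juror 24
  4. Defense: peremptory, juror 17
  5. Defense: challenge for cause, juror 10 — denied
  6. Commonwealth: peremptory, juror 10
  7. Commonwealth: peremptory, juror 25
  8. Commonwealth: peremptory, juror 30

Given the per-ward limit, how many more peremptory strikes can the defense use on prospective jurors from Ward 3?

4

Defense peremptories so far: #18, #17 — 2 of 6 used, 4 left overall.
Against Ward 3: none yet — per-ward cap 4 leaves 4.
Binding limit: min(4, 4) = 4.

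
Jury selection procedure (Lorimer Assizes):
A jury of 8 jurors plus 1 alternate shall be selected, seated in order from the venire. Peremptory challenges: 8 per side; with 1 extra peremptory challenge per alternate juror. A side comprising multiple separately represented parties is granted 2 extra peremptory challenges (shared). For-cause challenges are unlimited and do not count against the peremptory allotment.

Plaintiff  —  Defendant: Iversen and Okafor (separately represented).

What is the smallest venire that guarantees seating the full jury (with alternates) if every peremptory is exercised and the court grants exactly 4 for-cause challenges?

33

Seats to fill: 8 + 1 alternates = 9.
Peremptories — Plaintiff: 8 + 1×1 = 9; Defendant: 8 + 1×1 + 2 = 11; total 20.
For-cause removals: 4.
Minimum venire: 9 + 20 + 4 = 33.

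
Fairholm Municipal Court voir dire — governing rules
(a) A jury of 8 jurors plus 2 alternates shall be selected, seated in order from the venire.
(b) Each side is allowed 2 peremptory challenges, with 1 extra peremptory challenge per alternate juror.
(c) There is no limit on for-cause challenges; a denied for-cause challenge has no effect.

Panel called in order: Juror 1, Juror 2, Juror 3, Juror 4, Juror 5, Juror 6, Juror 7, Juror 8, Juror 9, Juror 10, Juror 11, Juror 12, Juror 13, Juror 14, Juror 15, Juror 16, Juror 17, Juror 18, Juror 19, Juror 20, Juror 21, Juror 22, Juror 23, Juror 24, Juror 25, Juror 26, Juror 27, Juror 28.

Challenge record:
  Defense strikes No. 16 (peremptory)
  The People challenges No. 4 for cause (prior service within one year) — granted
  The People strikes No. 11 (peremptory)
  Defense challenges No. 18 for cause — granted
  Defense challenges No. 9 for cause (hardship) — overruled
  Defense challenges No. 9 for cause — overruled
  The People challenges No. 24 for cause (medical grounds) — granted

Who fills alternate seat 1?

Removed: #4, #11, #16, #18, #24. (#9 stays — for-cause denied.)
Seating in order: seats 1–8 → #1, #2, #3, #5, #6, #7, #8, #9; alternates → #10, #12.
So alternate 1 is #10.

10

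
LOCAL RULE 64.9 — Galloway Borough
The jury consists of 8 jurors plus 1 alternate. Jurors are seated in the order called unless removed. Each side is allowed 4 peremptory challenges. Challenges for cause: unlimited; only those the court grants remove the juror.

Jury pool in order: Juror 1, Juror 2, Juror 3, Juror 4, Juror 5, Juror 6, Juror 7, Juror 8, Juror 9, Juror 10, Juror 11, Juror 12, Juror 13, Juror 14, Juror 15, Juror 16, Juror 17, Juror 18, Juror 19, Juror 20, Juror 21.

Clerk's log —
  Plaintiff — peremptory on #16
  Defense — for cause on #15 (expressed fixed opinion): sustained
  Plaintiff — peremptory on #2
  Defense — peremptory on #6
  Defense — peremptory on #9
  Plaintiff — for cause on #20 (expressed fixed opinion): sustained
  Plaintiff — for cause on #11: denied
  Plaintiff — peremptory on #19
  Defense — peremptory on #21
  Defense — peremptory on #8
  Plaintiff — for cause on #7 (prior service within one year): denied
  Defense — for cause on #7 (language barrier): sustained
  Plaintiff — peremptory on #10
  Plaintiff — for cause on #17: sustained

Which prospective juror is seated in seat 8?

14

Removed: #2, #6, #7, #8, #9, #10, #15, #16, #17, #19, #20, #21. (#11 stays — for-cause denied.)
Seating in order: seats 1–8 → #1, #3, #4, #5, #11, #12, #13, #14; alternates → #18.
So seat 8 is #14.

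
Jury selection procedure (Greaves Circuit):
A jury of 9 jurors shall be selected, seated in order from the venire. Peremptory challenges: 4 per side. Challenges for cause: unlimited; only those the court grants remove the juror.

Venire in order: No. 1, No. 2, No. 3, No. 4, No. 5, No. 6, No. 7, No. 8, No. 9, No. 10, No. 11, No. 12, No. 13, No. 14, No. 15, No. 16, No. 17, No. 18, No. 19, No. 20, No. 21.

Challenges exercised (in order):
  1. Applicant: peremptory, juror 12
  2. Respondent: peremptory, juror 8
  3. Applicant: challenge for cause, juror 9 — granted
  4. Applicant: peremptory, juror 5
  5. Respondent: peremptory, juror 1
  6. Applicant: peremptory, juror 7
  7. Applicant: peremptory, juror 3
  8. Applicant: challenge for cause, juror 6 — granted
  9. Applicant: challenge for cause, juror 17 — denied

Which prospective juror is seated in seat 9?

Removed: #1, #3, #5, #6, #7, #8, #9, #12. (#17 stays — for-cause denied.)
Filling seats in venire order through position 9: #2, #4, #10, #11, #13, #14, #15, #16, #17.
So seat 9 is #17.

17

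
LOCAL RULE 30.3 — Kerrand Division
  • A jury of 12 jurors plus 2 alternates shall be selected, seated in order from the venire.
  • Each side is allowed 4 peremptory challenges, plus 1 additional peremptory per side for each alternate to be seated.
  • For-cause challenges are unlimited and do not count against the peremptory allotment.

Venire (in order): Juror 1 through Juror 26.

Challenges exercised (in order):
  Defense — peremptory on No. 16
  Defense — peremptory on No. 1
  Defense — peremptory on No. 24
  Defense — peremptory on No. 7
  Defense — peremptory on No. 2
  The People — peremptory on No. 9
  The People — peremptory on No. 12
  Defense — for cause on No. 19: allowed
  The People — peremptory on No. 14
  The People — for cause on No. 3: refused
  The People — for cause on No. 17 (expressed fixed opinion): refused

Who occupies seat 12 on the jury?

20

Removed: #1, #2, #7, #9, #12, #14, #16, #19, #24. (#3, #17 stay — for-cause denied.)
Seating in order: seats 1–12 → #3, #4, #5, #6, #8, #10, #11, #13, #15, #17, #18, #20; alternates → #21, #22.
So seat 12 is #20.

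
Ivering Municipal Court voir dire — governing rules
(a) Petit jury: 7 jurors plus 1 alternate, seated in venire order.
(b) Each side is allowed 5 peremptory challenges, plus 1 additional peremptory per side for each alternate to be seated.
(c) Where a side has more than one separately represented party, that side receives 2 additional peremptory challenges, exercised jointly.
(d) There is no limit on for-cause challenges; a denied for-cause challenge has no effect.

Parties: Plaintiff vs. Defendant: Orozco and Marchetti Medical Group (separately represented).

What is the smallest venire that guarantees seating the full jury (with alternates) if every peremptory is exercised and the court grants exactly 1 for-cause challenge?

Seats to fill: 7 + 1 alternates = 8.
Peremptories — Plaintiff: 5 + 1×1 = 6; Defendant: 5 + 1×1 + 2 = 8; total 14.
For-cause removals: 1.
Minimum venire: 8 + 14 + 1 = 23.

23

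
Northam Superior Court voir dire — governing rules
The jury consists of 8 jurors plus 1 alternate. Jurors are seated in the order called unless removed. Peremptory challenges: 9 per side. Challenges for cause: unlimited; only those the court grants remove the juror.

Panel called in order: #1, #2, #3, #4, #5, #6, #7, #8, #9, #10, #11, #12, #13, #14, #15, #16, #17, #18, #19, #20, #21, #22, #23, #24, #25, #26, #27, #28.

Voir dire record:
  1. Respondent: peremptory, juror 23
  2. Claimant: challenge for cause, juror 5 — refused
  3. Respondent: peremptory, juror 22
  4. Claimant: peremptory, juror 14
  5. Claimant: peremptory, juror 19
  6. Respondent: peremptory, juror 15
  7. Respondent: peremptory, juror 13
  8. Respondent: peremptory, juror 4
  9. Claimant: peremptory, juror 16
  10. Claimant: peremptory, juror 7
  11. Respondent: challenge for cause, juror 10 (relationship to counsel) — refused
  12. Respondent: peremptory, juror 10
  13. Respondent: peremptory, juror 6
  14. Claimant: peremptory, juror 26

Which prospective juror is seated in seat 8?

12

Removed: #4, #6, #7, #10, #13, #14, #15, #16, #19, #22, #23, #26. (#5 stays — for-cause denied.)
Seating in order: seats 1–8 → #1, #2, #3, #5, #8, #9, #11, #12; alternates → #17.
So seat 8 is #12.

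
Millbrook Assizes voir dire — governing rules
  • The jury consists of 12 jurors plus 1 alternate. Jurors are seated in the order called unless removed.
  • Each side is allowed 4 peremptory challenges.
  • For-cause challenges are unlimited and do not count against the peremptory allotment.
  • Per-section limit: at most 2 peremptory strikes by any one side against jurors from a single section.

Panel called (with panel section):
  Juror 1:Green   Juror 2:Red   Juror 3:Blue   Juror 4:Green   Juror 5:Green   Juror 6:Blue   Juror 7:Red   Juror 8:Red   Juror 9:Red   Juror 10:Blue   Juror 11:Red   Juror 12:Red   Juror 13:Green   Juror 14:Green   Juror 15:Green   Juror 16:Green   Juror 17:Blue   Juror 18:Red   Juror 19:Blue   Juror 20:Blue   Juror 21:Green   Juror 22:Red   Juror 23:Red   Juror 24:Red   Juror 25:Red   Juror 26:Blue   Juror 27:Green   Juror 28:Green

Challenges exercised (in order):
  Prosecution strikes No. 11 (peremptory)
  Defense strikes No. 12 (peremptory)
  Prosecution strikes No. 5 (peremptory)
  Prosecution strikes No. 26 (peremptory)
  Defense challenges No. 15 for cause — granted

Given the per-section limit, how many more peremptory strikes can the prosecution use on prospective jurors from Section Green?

Prosecution peremptories so far: #11, #5, #26 — 3 of 4 used, 1 left overall.
Against Section Green: #5 — 1 used; per-section cap 2 leaves 1.
Binding limit: min(1, 1) = 1.

1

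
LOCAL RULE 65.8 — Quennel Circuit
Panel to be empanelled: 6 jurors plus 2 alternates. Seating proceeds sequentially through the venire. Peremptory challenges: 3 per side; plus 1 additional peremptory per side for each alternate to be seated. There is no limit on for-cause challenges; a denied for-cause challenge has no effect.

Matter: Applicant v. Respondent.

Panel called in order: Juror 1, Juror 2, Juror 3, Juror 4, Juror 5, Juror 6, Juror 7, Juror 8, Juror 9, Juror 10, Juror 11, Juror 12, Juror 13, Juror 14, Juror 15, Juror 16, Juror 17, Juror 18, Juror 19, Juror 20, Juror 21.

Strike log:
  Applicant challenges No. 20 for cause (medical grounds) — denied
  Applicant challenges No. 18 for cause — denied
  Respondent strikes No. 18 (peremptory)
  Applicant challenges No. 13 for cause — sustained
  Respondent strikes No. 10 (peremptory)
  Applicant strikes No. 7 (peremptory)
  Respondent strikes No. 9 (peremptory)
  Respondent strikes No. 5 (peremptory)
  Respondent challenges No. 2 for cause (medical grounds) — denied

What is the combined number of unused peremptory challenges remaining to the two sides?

5

Applicant allotment: 3 base + 1 × 2 alternates = 5. Respondent allotment: 3 base + 1 × 2 alternates = 5.
Applicant peremptories used: #7 — 1 (for-cause on #20, #18, #13 don't count).
Respondent peremptories used: #18, #10, #9, #5 — 4 (the for-cause on #2 doesn't count).
Remaining: (5 − 1) + (5 − 4) = 5.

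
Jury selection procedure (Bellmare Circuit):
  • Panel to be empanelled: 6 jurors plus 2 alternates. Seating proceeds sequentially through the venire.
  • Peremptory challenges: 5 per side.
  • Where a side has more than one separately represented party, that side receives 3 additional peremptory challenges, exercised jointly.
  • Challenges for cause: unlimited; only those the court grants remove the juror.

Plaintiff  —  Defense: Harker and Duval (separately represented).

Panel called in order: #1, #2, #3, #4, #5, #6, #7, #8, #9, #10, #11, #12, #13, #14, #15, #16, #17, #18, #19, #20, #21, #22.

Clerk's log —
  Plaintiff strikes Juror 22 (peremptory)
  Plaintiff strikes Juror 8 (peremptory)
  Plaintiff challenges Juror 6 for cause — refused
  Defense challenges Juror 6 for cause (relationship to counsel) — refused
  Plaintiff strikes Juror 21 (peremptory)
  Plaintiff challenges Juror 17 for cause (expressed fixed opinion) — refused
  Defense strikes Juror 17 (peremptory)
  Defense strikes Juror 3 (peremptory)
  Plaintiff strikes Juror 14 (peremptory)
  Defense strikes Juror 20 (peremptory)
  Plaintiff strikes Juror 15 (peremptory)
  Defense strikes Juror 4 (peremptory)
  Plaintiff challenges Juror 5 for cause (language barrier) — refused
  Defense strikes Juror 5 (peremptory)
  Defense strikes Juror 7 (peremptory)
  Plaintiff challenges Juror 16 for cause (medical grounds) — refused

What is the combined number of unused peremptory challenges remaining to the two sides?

2

Plaintiff allotment: 5. Defense allotment: 5 base + 3 multi-party = 8.
Plaintiff peremptories used: #22, #8, #21, #14, #15 — 5 (for-cause on #6, #17, #5, #16 don't count).
Defense peremptories used: #17, #3, #20, #4, #5, #7 — 6 (the for-cause on #6 doesn't count).
Remaining: (5 − 5) + (8 − 6) = 2.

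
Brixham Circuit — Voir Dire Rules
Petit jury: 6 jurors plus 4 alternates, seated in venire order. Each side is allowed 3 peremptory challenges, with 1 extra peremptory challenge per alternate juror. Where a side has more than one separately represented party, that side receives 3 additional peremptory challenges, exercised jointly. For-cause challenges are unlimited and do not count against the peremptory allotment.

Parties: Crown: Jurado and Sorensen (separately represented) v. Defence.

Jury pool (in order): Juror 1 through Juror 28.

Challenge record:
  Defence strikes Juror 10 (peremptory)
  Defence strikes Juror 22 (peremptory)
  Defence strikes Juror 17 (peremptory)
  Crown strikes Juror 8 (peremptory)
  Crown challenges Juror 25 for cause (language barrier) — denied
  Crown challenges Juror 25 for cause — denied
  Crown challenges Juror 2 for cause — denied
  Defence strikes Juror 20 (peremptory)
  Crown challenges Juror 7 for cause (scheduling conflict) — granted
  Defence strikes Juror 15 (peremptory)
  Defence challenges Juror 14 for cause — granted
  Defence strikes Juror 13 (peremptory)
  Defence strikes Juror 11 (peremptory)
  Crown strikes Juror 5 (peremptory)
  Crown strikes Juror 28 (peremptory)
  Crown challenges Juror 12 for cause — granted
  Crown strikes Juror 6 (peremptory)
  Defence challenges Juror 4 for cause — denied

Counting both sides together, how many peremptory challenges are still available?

6

Crown allotment: 3 base + 1 × 4 alternates + 3 multi-party = 10. Defence allotment: 3 base + 1 × 4 alternates = 7.
Crown peremptories used: #8, #5, #28, #6 — 4 (for-cause on #25, #25, #2, #7, #12 don't count).
Defence peremptories used: #10, #22, #17, #20, #15, #13, #11 — 7 (for-cause on #14, #4 don't count).
Remaining: (10 − 4) + (7 − 7) = 6.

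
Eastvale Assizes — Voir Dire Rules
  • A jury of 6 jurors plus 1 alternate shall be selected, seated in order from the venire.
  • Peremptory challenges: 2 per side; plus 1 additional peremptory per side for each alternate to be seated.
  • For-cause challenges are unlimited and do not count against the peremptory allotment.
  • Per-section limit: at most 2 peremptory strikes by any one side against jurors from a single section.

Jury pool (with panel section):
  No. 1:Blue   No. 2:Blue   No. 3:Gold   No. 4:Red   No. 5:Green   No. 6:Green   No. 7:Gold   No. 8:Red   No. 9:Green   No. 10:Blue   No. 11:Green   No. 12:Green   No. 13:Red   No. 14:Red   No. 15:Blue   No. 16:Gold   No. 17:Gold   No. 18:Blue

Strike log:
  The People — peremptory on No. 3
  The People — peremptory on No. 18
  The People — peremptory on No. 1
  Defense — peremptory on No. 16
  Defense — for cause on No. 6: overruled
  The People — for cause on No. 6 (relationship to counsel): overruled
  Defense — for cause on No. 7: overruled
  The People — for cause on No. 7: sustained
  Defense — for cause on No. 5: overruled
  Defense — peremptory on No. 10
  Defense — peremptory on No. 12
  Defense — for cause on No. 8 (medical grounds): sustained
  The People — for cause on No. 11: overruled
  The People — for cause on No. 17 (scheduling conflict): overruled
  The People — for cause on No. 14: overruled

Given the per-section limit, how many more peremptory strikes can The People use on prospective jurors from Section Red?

0

The People peremptories so far: #3, #18, #1 — 3 of 3 used, 0 left overall.
Against Section Red: none yet — per-section cap 2 leaves 2.
Binding limit: min(0, 2) = 0.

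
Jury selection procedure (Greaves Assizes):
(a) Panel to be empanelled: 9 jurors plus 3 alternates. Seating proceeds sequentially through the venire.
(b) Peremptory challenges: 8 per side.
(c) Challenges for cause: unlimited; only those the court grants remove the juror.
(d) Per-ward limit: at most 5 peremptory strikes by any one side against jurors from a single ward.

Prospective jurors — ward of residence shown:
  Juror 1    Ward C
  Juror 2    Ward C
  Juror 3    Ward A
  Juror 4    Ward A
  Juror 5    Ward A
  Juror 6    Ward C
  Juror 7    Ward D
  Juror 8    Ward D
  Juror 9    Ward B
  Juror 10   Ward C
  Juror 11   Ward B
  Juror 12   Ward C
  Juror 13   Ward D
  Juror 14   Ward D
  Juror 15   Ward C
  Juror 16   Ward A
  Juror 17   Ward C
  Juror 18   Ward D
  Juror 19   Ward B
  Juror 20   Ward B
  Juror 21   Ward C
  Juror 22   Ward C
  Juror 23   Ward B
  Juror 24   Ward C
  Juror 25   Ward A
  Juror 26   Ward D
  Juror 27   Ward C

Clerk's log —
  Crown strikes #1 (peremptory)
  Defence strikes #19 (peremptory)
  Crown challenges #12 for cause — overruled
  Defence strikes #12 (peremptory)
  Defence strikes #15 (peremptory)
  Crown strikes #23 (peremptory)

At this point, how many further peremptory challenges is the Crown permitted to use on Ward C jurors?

Crown peremptories so far: #1, #23 — 2 of 8 used, 6 left overall.
Against Ward C: #1 — 1 used; per-ward cap 5 leaves 4.
Binding limit: min(6, 4) = 4.

4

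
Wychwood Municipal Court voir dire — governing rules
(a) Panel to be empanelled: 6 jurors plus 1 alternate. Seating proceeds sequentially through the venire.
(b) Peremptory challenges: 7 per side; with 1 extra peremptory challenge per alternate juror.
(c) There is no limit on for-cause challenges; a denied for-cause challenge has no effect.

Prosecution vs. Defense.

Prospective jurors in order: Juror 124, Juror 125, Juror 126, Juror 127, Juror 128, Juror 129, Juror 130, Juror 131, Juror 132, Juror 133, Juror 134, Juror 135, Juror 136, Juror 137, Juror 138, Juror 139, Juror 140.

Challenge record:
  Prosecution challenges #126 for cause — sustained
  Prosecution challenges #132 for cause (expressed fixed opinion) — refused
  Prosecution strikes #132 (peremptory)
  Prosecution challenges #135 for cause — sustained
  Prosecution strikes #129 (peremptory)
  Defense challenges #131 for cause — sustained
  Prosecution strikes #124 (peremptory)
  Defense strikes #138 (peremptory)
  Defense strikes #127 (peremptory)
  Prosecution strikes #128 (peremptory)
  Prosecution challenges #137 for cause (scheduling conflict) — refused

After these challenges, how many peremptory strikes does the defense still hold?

Defense allotment: 7 base + 1 × 1 alternate = 8.
Defense peremptories used: #138, #127 — 2 (the for-cause on #131 doesn't count).
Remaining: 8 − 2 = 6.

6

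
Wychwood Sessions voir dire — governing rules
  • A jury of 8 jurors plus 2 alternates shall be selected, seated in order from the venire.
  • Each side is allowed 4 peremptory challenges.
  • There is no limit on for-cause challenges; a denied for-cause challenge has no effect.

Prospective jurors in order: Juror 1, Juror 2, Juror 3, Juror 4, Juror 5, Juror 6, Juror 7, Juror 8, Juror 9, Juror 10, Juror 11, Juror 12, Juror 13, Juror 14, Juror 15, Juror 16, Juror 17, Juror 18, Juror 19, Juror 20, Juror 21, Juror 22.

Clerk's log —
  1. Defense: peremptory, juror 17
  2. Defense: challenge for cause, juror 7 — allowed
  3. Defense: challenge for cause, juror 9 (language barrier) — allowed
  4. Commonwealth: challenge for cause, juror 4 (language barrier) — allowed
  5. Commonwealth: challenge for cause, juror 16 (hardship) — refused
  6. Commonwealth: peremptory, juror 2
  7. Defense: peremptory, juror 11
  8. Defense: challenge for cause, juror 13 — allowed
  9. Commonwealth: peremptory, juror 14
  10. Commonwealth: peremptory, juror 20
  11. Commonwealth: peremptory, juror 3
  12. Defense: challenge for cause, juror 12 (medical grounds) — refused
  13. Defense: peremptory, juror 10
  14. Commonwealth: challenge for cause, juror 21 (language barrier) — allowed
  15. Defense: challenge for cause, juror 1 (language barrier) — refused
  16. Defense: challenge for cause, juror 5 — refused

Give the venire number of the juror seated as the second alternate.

22

Removed: #2, #3, #4, #7, #9, #10, #11, #13, #14, #17, #20, #21. (#1, #5, #12, #16 stay — for-cause denied.)
Filling seats in venire order through position 10: #1, #5, #6, #8, #12, #15, #16, #18, #19, #22.
So alternate 2 is #22.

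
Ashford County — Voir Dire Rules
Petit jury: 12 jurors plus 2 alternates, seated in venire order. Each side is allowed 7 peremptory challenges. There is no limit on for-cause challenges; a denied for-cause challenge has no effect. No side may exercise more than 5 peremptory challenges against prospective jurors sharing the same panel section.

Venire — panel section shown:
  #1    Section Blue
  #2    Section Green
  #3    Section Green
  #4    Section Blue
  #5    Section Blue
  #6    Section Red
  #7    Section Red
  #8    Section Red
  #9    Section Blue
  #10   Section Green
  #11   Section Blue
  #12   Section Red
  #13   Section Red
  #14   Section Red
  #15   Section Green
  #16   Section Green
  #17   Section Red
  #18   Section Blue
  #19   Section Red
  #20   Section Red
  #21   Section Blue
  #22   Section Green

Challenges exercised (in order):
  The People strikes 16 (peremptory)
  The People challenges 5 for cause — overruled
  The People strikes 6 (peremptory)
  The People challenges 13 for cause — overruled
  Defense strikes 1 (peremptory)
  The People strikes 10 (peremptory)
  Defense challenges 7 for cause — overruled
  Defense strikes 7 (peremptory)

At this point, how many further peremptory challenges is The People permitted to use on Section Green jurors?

3

The People peremptories so far: #16, #6, #10 — 3 of 7 used, 4 left overall.
Against Section Green: #16, #10 — 2 used; per-section cap 5 leaves 3.
Binding limit: min(4, 3) = 3.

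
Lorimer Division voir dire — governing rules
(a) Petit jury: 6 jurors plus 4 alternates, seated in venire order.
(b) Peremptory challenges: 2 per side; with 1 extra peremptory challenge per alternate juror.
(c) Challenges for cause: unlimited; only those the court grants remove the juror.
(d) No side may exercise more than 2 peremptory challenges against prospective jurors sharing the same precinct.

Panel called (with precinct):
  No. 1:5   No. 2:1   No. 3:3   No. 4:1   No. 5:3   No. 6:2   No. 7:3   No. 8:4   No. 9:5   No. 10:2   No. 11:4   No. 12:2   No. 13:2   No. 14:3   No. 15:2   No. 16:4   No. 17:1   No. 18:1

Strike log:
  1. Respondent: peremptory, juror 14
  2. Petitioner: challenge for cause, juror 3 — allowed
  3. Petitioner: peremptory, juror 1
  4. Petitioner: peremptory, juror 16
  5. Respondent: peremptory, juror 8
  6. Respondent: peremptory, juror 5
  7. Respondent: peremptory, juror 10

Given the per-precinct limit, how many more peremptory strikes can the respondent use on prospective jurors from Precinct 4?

Respondent peremptories so far: #14, #8, #5, #10 — 4 of 6 used, 2 left overall.
Against Precinct 4: #8 — 1 used; per-precinct cap 2 leaves 1.
Binding limit: min(2, 1) = 1.

1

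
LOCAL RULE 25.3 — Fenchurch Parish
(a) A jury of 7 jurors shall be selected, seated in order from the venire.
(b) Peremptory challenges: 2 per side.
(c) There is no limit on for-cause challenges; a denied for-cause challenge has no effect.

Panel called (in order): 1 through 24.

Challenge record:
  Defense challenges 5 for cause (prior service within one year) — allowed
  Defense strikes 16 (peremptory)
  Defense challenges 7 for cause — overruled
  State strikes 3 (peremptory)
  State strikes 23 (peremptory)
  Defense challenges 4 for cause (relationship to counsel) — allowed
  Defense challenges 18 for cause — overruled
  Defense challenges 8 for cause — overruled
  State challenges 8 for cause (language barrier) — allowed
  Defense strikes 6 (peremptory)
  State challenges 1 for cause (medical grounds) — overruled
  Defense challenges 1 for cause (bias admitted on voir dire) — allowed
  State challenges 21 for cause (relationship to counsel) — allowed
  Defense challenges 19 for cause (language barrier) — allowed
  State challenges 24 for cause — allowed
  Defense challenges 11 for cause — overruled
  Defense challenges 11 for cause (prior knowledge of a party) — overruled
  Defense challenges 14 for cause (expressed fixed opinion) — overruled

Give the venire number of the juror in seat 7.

Removed: #1, #3, #4, #5, #6, #8, #16, #19, #21, #23, #24. (#7, #11, #14, #18 stay — for-cause denied.)
Seating in order: seats 1–7 → #2, #7, #9, #10, #11, #12, #13.
So seat 7 is #13.

13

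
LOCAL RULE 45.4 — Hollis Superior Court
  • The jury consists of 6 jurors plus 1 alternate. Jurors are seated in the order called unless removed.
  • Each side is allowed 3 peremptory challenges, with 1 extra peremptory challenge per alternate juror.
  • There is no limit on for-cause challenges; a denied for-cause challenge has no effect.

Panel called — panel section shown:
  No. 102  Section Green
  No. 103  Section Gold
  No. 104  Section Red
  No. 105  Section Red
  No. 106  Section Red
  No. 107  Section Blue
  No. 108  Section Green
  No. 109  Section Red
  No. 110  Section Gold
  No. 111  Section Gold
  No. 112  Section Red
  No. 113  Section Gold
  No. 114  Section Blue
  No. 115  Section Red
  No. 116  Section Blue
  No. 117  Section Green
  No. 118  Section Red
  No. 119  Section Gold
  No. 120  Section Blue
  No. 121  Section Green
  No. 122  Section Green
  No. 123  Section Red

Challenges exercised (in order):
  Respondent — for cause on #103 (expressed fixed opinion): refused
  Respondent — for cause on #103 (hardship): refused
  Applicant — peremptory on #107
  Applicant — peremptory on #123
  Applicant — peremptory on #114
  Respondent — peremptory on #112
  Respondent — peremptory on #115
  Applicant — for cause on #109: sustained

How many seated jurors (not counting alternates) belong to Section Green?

2

Removed: #107, #109, #112, #114, #115, #123.
Seated jurors 1–6: #102, #103, #104, #105, #106, #108 (alternates #110 not counted).
Of those, in Section Green: #102, #108 → 2.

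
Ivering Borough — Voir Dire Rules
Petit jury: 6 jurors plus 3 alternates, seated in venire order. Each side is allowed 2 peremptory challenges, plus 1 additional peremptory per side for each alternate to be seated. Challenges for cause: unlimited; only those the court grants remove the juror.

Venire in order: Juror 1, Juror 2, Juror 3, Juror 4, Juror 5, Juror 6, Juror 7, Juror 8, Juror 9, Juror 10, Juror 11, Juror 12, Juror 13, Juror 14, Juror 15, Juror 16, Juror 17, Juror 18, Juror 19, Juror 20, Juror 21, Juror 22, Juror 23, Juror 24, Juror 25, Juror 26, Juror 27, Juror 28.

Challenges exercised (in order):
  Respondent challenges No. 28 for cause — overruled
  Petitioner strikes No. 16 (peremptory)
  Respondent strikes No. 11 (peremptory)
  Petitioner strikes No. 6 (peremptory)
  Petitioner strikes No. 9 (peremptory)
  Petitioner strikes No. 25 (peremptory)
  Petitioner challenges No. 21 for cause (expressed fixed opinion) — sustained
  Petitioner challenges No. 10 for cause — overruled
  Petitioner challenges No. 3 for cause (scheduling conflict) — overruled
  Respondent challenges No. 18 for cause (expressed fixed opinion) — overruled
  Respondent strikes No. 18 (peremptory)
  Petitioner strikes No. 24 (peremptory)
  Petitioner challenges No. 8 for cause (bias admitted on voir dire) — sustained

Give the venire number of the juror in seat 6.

Removed: #6, #8, #9, #11, #16, #18, #21, #24, #25. (#3, #10, #28 stay — for-cause denied.)
Seating in order: seats 1–6 → #1, #2, #3, #4, #5, #7; alternates → #10, #12, #13.
So seat 6 is #7.

7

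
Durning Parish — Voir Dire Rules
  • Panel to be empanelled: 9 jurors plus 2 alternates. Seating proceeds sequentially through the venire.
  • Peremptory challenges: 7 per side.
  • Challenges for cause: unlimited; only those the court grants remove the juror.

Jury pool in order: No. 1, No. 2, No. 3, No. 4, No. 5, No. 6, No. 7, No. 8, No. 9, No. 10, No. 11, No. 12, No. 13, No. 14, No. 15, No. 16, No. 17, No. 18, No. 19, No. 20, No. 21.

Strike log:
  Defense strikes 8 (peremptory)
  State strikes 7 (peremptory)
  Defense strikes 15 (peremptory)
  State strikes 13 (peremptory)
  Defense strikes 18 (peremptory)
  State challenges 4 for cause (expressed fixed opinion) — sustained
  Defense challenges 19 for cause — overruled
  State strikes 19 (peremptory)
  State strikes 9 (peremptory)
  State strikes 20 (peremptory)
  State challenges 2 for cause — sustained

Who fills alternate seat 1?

17

Removed: #2, #4, #7, #8, #9, #13, #15, #18, #19, #20.
Filling seats in venire order through position 10: #1, #3, #5, #6, #10, #11, #12, #14, #16, #17.
So alternate 1 is #17.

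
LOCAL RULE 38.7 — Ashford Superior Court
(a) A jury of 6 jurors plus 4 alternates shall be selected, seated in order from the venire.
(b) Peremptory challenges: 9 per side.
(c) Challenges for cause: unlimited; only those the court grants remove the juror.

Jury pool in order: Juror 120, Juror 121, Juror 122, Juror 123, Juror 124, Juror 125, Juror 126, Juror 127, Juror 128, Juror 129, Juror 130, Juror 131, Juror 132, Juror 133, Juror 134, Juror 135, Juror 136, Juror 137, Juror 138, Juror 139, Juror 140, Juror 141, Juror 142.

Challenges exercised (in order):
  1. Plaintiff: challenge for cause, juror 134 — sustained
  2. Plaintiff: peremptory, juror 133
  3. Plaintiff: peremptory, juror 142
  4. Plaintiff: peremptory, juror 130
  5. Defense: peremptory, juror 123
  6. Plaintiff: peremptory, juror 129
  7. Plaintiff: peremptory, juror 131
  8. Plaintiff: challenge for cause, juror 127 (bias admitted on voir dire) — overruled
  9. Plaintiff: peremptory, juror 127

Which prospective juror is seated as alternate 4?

136

Removed: #123, #127, #129, #130, #131, #133, #134, #142.
Filling seats in venire order through position 10: #120, #121, #122, #124, #125, #126, #128, #132, #135, #136.
So alternate 4 is #136.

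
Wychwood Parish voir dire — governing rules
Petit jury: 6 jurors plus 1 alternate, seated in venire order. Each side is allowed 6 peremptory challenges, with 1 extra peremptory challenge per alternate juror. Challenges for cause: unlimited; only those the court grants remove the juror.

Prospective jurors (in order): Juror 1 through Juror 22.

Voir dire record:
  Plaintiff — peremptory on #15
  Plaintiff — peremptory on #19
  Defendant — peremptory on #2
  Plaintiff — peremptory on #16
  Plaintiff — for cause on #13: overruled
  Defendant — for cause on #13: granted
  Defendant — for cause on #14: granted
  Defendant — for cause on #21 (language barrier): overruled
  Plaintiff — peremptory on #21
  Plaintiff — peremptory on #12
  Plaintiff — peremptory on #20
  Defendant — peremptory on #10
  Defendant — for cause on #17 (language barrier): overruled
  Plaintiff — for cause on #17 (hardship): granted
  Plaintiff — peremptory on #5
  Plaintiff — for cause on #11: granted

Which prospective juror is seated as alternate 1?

Removed: #2, #5, #10, #11, #12, #13, #14, #15, #16, #17, #19, #20, #21.
Filling seats in venire order through position 7: #1, #3, #4, #6, #7, #8, #9.
So alternate 1 is #9.

9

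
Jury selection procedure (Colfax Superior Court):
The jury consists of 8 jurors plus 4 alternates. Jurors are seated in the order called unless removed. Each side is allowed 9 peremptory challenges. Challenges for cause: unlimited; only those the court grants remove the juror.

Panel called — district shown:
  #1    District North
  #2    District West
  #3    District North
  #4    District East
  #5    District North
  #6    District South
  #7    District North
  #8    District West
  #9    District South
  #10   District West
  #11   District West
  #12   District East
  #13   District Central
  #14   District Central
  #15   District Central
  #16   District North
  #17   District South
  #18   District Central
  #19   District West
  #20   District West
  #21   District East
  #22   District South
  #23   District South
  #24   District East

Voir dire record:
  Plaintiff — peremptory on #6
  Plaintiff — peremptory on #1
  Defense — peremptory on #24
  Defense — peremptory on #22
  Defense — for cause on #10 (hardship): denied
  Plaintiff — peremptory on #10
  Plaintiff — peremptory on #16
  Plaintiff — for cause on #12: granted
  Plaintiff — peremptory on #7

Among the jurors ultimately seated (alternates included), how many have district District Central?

4

Removed: #1, #6, #7, #10, #12, #16, #22, #24.
Seated (12 incl. alternates): #2, #3, #4, #5, #8, #9, #11, #13, #14, #15, #17, #18.
Of those, in District Central: #13, #14, #15, #18 → 4.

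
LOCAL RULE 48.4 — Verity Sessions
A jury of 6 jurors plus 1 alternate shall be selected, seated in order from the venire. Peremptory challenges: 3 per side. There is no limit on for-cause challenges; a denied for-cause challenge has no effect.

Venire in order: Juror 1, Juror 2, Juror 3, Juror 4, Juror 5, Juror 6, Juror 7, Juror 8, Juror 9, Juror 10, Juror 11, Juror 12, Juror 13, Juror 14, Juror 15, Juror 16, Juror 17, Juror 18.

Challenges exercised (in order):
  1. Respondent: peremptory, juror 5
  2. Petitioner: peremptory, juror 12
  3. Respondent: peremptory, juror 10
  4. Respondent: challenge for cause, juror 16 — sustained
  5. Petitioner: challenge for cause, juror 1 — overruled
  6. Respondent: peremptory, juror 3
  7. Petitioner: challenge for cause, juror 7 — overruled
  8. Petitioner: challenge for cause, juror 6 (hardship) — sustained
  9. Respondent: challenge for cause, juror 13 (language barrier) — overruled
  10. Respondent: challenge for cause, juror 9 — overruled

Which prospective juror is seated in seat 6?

Removed: #3, #5, #6, #10, #12, #16. (#1, #7, #9, #13 stay — for-cause denied.)
Filling seats in venire order through position 6: #1, #2, #4, #7, #8, #9.
So seat 6 is #9.

9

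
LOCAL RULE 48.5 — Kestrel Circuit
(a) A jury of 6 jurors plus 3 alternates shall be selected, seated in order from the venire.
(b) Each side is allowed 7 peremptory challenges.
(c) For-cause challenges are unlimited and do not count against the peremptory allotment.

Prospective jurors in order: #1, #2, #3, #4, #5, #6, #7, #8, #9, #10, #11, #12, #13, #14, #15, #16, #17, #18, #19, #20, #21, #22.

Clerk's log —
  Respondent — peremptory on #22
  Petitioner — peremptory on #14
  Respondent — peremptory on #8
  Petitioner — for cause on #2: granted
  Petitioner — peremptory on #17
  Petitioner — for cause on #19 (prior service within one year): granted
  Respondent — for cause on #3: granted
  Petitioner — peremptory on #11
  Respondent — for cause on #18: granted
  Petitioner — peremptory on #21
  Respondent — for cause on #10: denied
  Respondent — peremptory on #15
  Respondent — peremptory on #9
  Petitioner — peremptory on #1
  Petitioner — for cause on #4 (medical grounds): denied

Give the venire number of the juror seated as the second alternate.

Removed: #1, #2, #3, #8, #9, #11, #14, #15, #17, #18, #19, #21, #22. (#4, #10 stay — for-cause denied.)
Filling seats in venire order through position 8: #4, #5, #6, #7, #10, #12, #13, #16.
So alternate 2 is #16.

16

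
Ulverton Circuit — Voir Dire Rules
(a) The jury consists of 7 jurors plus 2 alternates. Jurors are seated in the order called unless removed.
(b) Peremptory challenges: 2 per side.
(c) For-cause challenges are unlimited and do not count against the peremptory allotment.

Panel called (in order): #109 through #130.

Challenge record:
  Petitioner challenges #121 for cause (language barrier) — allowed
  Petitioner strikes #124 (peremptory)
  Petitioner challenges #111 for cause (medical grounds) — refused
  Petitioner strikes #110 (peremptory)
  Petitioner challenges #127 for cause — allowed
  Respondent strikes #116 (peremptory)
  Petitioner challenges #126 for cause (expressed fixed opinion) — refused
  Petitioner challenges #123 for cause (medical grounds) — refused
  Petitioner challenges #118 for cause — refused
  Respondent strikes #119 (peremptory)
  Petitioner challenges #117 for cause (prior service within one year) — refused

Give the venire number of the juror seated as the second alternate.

120

Removed: #110, #116, #119, #121, #124, #127. (#111, #117, #118, #123, #126 stay — for-cause denied.)
Seating in order: seats 1–7 → #109, #111, #112, #113, #114, #115, #117; alternates → #118, #120.
So alternate 2 is #120.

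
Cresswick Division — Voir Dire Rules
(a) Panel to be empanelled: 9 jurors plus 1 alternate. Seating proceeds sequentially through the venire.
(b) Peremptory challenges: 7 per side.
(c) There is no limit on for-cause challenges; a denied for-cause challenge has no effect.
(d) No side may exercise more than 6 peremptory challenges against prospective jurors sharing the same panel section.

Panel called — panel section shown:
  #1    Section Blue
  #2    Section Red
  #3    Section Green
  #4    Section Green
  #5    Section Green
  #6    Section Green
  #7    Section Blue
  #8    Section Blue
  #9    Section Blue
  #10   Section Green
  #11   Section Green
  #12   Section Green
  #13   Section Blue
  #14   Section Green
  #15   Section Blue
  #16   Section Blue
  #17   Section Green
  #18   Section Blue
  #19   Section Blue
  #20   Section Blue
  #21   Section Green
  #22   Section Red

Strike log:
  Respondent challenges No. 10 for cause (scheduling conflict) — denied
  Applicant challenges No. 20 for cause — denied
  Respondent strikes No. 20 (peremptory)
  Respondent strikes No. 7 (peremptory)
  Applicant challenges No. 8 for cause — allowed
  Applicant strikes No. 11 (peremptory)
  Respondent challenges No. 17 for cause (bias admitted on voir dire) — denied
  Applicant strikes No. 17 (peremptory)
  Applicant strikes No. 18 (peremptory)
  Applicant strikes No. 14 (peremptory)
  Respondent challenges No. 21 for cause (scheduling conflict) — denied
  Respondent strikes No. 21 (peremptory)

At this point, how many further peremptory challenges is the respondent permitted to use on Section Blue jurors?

4

Respondent peremptories so far: #20, #7, #21 — 3 of 7 used, 4 left overall.
Against Section Blue: #20, #7 — 2 used; per-section cap 6 leaves 4.
Binding limit: min(4, 4) = 4.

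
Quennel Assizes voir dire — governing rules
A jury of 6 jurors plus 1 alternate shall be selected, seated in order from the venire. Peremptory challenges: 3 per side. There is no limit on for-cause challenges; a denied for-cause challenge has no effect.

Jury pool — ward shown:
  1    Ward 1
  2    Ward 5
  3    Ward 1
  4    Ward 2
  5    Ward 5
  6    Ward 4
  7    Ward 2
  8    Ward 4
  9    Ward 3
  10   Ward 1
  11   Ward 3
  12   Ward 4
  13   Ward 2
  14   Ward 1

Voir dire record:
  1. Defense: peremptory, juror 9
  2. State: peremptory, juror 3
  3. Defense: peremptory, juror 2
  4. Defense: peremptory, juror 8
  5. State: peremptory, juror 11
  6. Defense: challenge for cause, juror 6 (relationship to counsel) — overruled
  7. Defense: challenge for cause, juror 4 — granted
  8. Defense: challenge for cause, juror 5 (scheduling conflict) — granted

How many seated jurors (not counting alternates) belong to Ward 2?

Removed: #2, #3, #4, #5, #8, #9, #11.
Seated jurors 1–6: #1, #6, #7, #10, #12, #13 (alternates #14 not counted).
Of those, in Ward 2: #7, #13 → 2.

2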